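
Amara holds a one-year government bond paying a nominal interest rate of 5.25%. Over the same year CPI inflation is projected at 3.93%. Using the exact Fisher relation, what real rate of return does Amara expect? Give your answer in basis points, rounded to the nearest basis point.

127 basis points

By the Fisher relation, 1 + r = (1 + i)/(1 + π).
1 + r = 1.05250 / 1.03930 = 1.012701
r = 1.012701 − 1 = 1.2701%, i.e. 127 basis points.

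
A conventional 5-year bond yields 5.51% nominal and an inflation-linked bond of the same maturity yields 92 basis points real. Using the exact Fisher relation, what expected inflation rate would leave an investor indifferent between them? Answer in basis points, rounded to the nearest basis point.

(1 + π) = (1 + i)/(1 + r) = 1.05510 / 1.00920 = 1.045482
Break-even inflation = 1.045482 − 1 → 455 basis points.

455 basis points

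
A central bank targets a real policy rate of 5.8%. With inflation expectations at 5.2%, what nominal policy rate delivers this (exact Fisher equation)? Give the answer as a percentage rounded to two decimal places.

11.30%

(1 + i) = (1 + r)(1 + π) = 1.05800 × 1.05200 = 1.113016
i = 1.113016 − 1, so the required nominal rate is 11.30%.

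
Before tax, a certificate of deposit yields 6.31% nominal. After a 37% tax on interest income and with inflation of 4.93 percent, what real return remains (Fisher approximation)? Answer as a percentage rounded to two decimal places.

After-tax nominal return = 6.31% × (1 − 0.37) = 3.9753%.
r ≈ 3.9753% − 4.93% → -0.95%.

-0.95%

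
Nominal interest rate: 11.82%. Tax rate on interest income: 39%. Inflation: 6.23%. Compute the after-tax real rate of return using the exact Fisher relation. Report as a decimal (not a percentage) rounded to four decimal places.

After-tax nominal return = 11.82% × (1 − 0.39) = 7.2102%.
1 + r = 1.072102 / 1.06230 = 1.009227
After-tax real rate = 1.009227 − 1 → 0.0092.

0.0092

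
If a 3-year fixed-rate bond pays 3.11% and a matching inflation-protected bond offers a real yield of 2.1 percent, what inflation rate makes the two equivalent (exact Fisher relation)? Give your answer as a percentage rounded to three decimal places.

(1 + π) = (1 + i)/(1 + r) = 1.03110 / 1.02100 = 1.009892
Break-even inflation = 1.009892 − 1 → 0.989%.

0.989%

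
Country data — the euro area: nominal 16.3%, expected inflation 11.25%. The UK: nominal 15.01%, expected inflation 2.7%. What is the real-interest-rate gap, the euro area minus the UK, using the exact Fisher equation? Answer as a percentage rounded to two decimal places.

-7.45%

The euro area: (1 + 0.1630)/(1 + 0.1125) − 1 = 4.5393%
The UK: (1 + 0.1501)/(1 + 0.0270) − 1 = 11.9864%
Differential = 4.5393% − 11.9864% = -7.4470% → -7.45%.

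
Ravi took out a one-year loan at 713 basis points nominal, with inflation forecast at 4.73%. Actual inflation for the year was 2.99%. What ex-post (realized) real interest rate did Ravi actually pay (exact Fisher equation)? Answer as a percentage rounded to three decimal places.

Ex-post: (1 + 0.0713)/(1 + 0.0299) − 1 = 4.0198%
So the realized real rate is 4.020%.

4.020%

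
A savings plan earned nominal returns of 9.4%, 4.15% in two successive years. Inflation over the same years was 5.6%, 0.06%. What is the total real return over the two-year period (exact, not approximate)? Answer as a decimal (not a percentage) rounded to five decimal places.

Compound the nominal returns: 1.0940 × 1.0415 = 1.139401.
Compound inflation: 1.0560 × 1.0006 = 1.056634.
Deflate: 1.139401 / 1.056634 = 1.078331.
Total real return = 1.078331 − 1 → 0.07833.

0.07833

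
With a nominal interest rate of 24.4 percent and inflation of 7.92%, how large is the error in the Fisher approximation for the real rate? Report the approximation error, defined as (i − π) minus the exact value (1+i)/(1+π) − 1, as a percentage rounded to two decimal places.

Approximate: r ≈ 24.400% − 7.920% = 16.4800%
Exact: (1 + 0.2440)/(1 + 0.0792) − 1 = 15.2706%
Error = 16.4800% − 15.2706% = 1.2094% → 1.21%.

1.21%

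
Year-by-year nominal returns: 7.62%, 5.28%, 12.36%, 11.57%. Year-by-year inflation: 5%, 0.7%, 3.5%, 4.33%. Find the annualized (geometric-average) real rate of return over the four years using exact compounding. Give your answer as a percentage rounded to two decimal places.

5.61%

Nominal growth factor = 1.0762 × 1.0528 × 1.1236 × 1.1157 = 1.42035867
Price-level growth factor = 1.0500 × 1.0070 × 1.0350 × 1.0433 = 1.14174292
Real growth factor = 1.42035867 / 1.14174292 = 1.24402670
Annualized real rate = 1.24402670^(1/4) − 1 = 5.6106% → 5.61%.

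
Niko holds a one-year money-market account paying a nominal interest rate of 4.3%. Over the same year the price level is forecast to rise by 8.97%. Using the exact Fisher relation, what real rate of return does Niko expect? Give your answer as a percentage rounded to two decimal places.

-4.29%

1 + r = 1.04300 / 1.08970 = 0.957144
r = 0.957144 − 1 = -4.2856%, i.e. -4.29%.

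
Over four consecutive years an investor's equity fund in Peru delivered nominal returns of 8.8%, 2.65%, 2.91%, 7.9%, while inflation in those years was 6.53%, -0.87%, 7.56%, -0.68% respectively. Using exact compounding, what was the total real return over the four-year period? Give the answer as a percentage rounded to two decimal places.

Nominal growth factor = 1.0880 × 1.0265 × 1.0291 × 1.0790 = 1.240129
Price-level growth factor = 1.0653 × 0.9913 × 1.0756 × 0.9932 = 1.128144
Real growth factor = 1.240129 / 1.128144 = 1.099265
Total real return = 1.099265 − 1 → 9.93%.

9.93%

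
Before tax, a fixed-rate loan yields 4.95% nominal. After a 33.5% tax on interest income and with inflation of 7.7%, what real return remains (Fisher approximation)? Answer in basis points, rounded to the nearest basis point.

-441 basis points

After-tax nominal return = 4.95% × (1 − 0.335) = 3.29175%.
r ≈ 3.29175% − 7.7% → -441 basis points.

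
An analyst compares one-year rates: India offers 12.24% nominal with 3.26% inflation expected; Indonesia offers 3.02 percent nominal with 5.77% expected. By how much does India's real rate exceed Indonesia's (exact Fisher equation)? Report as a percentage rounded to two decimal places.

11.30%

India: (1 + 0.1224)/(1 + 0.0326) − 1 = 8.6965%
Indonesia: (1 + 0.0302)/(1 + 0.0577) − 1 = -2.6000%
Differential = 8.6965% − (-2.6000%) = 11.2965% → 11.30%.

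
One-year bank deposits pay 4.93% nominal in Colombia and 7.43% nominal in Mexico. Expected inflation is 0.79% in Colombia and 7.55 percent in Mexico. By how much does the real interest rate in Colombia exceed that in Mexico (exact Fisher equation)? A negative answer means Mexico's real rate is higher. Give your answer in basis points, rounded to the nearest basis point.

422 basis points

Colombia: (1 + 0.0493)/(1 + 0.0079) − 1 = 4.1076%
Mexico: (1 + 0.0743)/(1 + 0.0755) − 1 = -0.1116%
Differential = 4.1076% − (-0.1116%) = 4.2191% → 422 basis points.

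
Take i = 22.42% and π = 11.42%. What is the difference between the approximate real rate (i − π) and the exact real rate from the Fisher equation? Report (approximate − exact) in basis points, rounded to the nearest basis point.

Approximate: r ≈ 22.420% − 11.420% = 11.0000%
Exact: (1 + 0.2242)/(1 + 0.1142) − 1 = 9.8726%
Error = 11.0000% − 9.8726% = 1.1274% → 113 basis points.

113 basis points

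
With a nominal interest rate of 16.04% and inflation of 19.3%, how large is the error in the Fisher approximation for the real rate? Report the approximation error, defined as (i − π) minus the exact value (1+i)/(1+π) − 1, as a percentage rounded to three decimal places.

Approximate: r ≈ 16.040% − 19.300% = -3.2600%
Exact: (1 + 0.1604)/(1 + 0.1930) − 1 = -2.7326%
Error = -3.2600% − (-2.7326%) = -0.5274% → -0.527%.

-0.527%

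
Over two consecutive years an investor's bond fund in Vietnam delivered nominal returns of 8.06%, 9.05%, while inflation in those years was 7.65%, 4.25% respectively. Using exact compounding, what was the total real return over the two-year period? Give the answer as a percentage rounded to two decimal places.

Nominal growth factor = 1.0806 × 1.0905 = 1.178394
Price-level growth factor = 1.0765 × 1.0425 = 1.122251
Real growth factor = 1.178394 / 1.122251 = 1.050027
Total real return = 1.050027 − 1 → 5.00%.

5.00%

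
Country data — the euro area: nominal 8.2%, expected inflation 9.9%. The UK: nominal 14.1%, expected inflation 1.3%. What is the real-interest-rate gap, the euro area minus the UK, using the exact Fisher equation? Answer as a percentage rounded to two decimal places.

-14.18%

The euro area: (1 + 0.0820)/(1 + 0.0990) − 1 = -1.5469%
The UK: (1 + 0.1410)/(1 + 0.0130) − 1 = 12.6357%
Differential = -1.5469% − 12.6357% = -14.1826% → -14.18%.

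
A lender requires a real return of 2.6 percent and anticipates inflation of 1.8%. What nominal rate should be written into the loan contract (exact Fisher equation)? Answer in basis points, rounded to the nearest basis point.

(1 + i) = (1 + r)(1 + π) = 1.02600 × 1.01800 = 1.044468
i = 1.044468 − 1, so the required nominal rate is 445 basis points.

445 basis points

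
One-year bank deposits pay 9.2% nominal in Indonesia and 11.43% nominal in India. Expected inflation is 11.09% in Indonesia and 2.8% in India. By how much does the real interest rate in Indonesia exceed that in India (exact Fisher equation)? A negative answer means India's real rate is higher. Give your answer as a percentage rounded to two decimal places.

Indonesia: (1 + 0.0920)/(1 + 0.1109) − 1 = -1.7013%
India: (1 + 0.1143)/(1 + 0.0280) − 1 = 8.3949%
Differential = -1.7013% − 8.3949% = -10.0963% → -10.10%.

-10.10%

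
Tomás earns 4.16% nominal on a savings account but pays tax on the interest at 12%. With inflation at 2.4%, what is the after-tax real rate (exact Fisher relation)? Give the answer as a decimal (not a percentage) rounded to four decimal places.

After-tax nominal return = 4.16% × (1 − 0.12) = 3.6608%.
1 + r = 1.036608 / 1.02400 = 1.012313
After-tax real rate = 1.012313 − 1 → 0.0123.

0.0123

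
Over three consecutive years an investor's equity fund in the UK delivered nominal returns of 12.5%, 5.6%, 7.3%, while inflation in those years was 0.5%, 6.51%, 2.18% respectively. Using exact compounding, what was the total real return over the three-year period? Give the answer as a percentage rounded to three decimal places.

Compound the nominal returns: 1.1250 × 1.0560 × 1.0730 = 1.274724.
Compound inflation: 1.0050 × 1.0651 × 1.0218 = 1.093761.
Deflate: 1.274724 / 1.093761 = 1.165450.
Total real return = 1.165450 − 1 → 16.545%.

16.545%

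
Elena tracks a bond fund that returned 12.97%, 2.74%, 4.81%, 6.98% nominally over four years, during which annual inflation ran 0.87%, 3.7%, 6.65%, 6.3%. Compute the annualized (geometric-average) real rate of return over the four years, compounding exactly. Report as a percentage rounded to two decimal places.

2.35%

Compound the nominal returns: 1.1297 × 1.0274 × 1.0481 × 1.0698 = 1.30139162.
Compound inflation: 1.0087 × 1.0370 × 1.0665 × 1.0630 = 1.18586404.
Deflate: 1.30139162 / 1.18586404 = 1.09742059.
Annualized real rate = 1.09742059^(1/4) − 1 = 2.3513% → 2.35%.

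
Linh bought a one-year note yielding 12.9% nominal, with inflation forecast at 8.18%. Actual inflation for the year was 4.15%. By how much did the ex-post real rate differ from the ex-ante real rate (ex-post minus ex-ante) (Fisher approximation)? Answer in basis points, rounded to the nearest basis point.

403 basis points

Ex-ante: 12.9% − 8.18% = 4.720%
Ex-post: 12.9% − 4.15% = 8.750%
Difference (ex-post − ex-ante) = 4.0300% → 403 basis points.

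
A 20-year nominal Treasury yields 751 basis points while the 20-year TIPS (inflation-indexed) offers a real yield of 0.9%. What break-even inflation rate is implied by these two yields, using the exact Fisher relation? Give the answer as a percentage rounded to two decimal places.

6.55%

(1 + π) = (1 + i)/(1 + r) = 1.07510 / 1.00900 = 1.065510
Break-even inflation = 1.065510 − 1 → 6.55%.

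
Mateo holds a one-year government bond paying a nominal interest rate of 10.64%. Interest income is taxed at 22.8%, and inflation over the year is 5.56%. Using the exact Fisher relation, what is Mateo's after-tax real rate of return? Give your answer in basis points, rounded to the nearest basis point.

251 basis points

After-tax nominal return = 10.64% × (1 − 0.228) = 8.21408%.
1 + r = 1.0821408 / 1.05560 = 1.025143
After-tax real rate = 1.025143 − 1 → 251 basis points.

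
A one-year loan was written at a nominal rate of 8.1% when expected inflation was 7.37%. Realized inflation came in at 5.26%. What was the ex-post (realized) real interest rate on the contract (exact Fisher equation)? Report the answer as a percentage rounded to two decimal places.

2.70%

Ex-post: (1 + 0.0810)/(1 + 0.0526) − 1 = 2.6981%
So the realized real rate is 2.70%.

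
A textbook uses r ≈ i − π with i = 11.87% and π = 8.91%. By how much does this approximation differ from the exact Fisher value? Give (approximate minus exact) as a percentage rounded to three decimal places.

0.242%

Approximate: r ≈ 11.870% − 8.910% = 2.9600%
Exact: (1 + 0.1187)/(1 + 0.0891) − 1 = 2.7178%
Error = 2.9600% − 2.7178% = 0.2422% → 0.242%.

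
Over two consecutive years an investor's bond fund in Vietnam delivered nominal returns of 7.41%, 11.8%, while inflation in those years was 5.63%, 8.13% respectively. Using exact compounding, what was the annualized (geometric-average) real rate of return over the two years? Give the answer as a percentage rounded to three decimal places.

2.536%

Nominal growth factor = 1.0741 × 1.1180 = 1.20084380
Price-level growth factor = 1.0563 × 1.0813 = 1.14217719
Real growth factor = 1.20084380 / 1.14217719 = 1.05136384
Annualized real rate = 1.05136384^(1/2) − 1 = 2.5360% → 2.536%.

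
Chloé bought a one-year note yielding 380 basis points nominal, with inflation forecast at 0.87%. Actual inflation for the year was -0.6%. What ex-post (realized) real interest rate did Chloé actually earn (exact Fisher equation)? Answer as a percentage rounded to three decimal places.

4.427%

Ex-post: (1 + 0.0380)/(1 − 0.0060) − 1 = 4.4266%
So the realized real rate is 4.427%.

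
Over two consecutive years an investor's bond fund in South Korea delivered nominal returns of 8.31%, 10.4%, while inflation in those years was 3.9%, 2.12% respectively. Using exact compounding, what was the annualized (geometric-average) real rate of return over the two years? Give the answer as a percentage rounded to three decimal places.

6.159%

Nominal growth factor = 1.0831 × 1.1040 = 1.19574240
Price-level growth factor = 1.0390 × 1.0212 = 1.06102680
Real growth factor = 1.19574240 / 1.06102680 = 1.12696720
Annualized real rate = 1.12696720^(1/2) − 1 = 6.1587% → 6.159%.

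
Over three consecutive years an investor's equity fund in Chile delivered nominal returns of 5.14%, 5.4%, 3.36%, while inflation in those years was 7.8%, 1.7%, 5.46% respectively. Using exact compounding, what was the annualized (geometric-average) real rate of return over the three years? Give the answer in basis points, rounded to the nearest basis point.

Compound the nominal returns: 1.0514 × 1.0540 × 1.0336 = 1.14541030.
Compound inflation: 1.0780 × 1.0170 × 1.0546 = 1.15618540.
Deflate: 1.14541030 / 1.15618540 = 0.99068047.
Annualized real rate = 0.99068047^(1/3) − 1 = -0.3116% → -31 basis points.

-31 basis points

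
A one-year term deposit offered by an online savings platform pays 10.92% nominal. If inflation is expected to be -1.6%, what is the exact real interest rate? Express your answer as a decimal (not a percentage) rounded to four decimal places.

By the Fisher relation, 1 + r = (1 + i)/(1 + π).
1 + r = 1.10920 / 0.98400 = 1.127236
r = 1.127236 − 1 = 12.7236%, i.e. 0.1272.

0.1272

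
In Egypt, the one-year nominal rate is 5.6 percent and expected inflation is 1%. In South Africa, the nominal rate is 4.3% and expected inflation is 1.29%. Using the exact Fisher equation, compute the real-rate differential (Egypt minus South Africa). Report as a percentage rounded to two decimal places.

1.58%

Egypt: (1 + 0.0560)/(1 + 0.0100) − 1 = 4.5545%
South Africa: (1 + 0.0430)/(1 + 0.0129) − 1 = 2.9717%
Differential = 4.5545% − 2.9717% = 1.5828% → 1.58%.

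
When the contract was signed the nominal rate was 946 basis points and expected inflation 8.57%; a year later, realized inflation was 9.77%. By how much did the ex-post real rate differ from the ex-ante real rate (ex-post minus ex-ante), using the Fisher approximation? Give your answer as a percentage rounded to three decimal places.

Ex-ante: 9.46% − 8.57% = 0.890%
Ex-post: 9.46% − 9.77% = -0.310%
Difference (ex-post − ex-ante) = -1.2000% → -1.200%.

-1.200%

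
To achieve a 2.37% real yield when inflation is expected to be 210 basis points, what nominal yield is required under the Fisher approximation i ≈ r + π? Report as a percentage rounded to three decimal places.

4.470%

i ≈ r + π = 2.37% + 2.1% = 4.470%.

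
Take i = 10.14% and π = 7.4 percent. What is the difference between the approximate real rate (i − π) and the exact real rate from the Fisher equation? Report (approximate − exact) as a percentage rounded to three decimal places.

0.189%

Approximate: r ≈ 10.140% − 7.400% = 2.7400%
Exact: (1 + 0.1014)/(1 + 0.0740) − 1 = 2.5512%
Error = 2.7400% − 2.5512% = 0.1888% → 0.189%.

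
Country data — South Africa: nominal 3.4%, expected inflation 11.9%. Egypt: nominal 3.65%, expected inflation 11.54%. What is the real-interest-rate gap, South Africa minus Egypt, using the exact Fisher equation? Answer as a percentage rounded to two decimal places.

-0.52%

South Africa: (1 + 0.0340)/(1 + 0.1190) − 1 = -7.5961%
Egypt: (1 + 0.0365)/(1 + 0.1154) − 1 = -7.0737%
Differential = -7.5961% − (-7.0737%) = -0.5224% → -0.52%.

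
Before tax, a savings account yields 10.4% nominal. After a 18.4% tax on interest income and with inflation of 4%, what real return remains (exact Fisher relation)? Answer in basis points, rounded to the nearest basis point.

431 basis points

After-tax nominal return = 10.4% × (1 − 0.184) = 8.4864%.
1 + r = 1.084864 / 1.04000 = 1.043138
After-tax real rate = 1.043138 − 1 → 431 basis points.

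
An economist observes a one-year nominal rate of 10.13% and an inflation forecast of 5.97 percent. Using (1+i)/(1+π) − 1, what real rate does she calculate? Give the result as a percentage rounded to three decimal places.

3.926%

By the Fisher identity, 1 + r = (1 + i)/(1 + π).
1 + r = 1.10130 / 1.05970 = 1.039256
r = 1.039256 − 1 = 3.9256%, i.e. 3.926%.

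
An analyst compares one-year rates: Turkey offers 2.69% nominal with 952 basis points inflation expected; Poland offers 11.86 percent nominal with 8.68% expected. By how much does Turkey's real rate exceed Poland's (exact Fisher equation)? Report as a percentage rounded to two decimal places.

-9.16%

Turkey: (1 + 0.0269)/(1 + 0.0952) − 1 = -6.2363%
Poland: (1 + 0.1186)/(1 + 0.0868) − 1 = 2.9260%
Differential = -6.2363% − 2.9260% = -9.1623% → -9.16%.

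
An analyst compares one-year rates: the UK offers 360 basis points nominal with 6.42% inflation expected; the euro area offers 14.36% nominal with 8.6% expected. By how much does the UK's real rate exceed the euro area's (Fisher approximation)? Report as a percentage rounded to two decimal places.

The UK: 3.6% − 6.42% = -2.820%
The euro area: 14.36% − 8.6% = 5.760%
Differential = -8.580% → -8.58%.

-8.58%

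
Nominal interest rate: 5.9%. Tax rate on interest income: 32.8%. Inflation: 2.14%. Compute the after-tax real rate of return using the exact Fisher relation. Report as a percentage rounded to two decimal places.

After-tax nominal return = 5.9% × (1 − 0.328) = 3.9648%.
1 + r = 1.039648 / 1.02140 = 1.017866
After-tax real rate = 1.017866 − 1 → 1.79%.

1.79%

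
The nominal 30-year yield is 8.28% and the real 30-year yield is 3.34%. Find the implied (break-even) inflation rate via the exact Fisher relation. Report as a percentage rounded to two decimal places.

4.78%

(1 + π) = (1 + i)/(1 + r) = 1.08280 / 1.03340 = 1.047803
Break-even inflation = 1.047803 − 1 → 4.78%.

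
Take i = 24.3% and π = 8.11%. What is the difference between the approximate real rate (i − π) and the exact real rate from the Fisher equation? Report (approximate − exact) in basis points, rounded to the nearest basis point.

Approximate: r ≈ 24.300% − 8.110% = 16.1900%
Exact: (1 + 0.2430)/(1 + 0.0811) − 1 = 14.9755%
Error = 16.1900% − 14.9755% = 1.2145% → 121 basis points.

121 basis points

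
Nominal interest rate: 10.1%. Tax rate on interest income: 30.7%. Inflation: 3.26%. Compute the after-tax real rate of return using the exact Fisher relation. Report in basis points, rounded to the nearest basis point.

362 basis points

After-tax nominal return = 10.1% × (1 − 0.307) = 6.9993%.
1 + r = 1.069993 / 1.03260 = 1.036212
After-tax real rate = 1.036212 − 1 → 362 basis points.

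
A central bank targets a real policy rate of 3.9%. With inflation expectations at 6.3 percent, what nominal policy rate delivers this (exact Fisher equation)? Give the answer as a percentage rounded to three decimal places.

(1 + i) = (1 + r)(1 + π) = 1.03900 × 1.06300 = 1.104457
i = 1.104457 − 1, so the required nominal rate is 10.446%.

10.446%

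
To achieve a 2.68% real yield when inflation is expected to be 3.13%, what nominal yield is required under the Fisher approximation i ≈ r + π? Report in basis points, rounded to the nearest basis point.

i ≈ r + π = 2.68% + 3.13% = 581 basis points.

581 basis points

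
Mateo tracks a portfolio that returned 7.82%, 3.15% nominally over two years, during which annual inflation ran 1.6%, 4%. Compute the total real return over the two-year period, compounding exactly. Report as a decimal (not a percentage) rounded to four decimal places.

0.0525

Nominal growth factor = 1.0782 × 1.0315 = 1.112163
Price-level growth factor = 1.0160 × 1.0400 = 1.056640
Real growth factor = 1.112163 / 1.056640 = 1.052547
Total real return = 1.052547 − 1 → 0.0525.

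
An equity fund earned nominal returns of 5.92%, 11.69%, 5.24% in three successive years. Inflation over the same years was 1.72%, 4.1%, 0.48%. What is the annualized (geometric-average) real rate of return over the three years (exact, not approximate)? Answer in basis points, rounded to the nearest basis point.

538 basis points

Nominal growth factor = 1.0592 × 1.1169 × 1.0524 = 1.24501075
Price-level growth factor = 1.0172 × 1.0410 × 1.0048 = 1.06398794
Real growth factor = 1.24501075 / 1.06398794 = 1.17013615
Annualized real rate = 1.17013615^(1/3) − 1 = 5.3769% → 538 basis points.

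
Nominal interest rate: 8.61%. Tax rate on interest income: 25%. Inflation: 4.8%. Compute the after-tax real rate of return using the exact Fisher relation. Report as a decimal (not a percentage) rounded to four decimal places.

After-tax nominal return = 8.61% × (1 − 0.25) = 6.4575%.
1 + r = 1.064575 / 1.04800 = 1.015816
After-tax real rate = 1.015816 − 1 → 0.0158.

0.0158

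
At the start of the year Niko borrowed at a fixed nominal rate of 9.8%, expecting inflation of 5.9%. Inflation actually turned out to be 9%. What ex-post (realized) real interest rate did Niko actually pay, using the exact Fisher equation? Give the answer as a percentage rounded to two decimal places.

Ex-post: (1 + 0.0980)/(1 + 0.0900) − 1 = 0.7339%
So the realized real rate is 0.73%.

0.73%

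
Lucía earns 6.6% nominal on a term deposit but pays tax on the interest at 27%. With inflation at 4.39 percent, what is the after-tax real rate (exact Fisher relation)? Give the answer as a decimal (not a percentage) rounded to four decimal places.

0.0041

After-tax nominal return = 6.6% × (1 − 0.27) = 4.8180%.
1 + r = 1.04818 / 1.04390 = 1.004100
After-tax real rate = 1.004100 − 1 → 0.0041.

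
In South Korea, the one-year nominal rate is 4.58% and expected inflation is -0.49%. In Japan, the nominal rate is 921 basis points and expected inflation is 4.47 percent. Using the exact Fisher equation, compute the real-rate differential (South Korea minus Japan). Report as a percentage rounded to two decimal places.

0.56%

South Korea: (1 + 0.0458)/(1 − 0.0049) − 1 = 5.0950%
Japan: (1 + 0.0921)/(1 + 0.0447) − 1 = 4.5372%
Differential = 5.0950% − 4.5372% = 0.5578% → 0.56%.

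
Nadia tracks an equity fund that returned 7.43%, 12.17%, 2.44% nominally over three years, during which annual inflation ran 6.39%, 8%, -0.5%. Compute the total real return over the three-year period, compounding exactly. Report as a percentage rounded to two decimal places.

Compound the nominal returns: 1.0743 × 1.1217 × 1.0244 = 1.234445.
Compound inflation: 1.0639 × 1.0800 × 0.9950 = 1.143267.
Deflate: 1.234445 / 1.143267 = 1.079753.
Total real return = 1.079753 − 1 → 7.98%.

7.98%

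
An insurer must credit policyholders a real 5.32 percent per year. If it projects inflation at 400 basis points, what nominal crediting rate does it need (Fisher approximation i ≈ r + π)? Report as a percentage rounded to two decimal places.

i ≈ r + π = 5.32% + 4% = 9.32%.

9.32%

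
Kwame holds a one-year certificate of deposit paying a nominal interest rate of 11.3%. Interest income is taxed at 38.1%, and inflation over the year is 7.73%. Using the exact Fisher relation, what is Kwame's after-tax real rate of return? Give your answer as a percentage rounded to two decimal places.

-0.68%

After-tax nominal return = 11.3% × (1 − 0.381) = 6.9947%.
1 + r = 1.069947 / 1.07730 = 0.993175
After-tax real rate = 0.993175 − 1 → -0.68%.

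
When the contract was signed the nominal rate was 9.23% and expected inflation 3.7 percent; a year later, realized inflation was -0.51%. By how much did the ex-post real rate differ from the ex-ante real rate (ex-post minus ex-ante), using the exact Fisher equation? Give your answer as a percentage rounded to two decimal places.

Ex-ante: (1 + 0.0923)/(1 + 0.0370) − 1 = 5.3327%
Ex-post: (1 + 0.0923)/(1 − 0.0051) − 1 = 9.7899%
Difference (ex-post − ex-ante) = 4.4572% → 4.46%.

4.46%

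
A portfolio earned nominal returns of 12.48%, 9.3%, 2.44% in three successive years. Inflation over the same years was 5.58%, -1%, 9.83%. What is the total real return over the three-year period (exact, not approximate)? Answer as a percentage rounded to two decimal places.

Nominal growth factor = 1.1248 × 1.0930 × 1.0244 = 1.259404
Price-level growth factor = 1.0558 × 0.9900 × 1.0983 = 1.147989
Real growth factor = 1.259404 / 1.147989 = 1.097052
Total real return = 1.097052 − 1 → 9.71%.

9.71%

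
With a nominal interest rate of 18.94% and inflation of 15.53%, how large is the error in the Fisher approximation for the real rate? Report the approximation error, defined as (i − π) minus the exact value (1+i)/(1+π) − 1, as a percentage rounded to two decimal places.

Approximate: r ≈ 18.940% − 15.530% = 3.4100%
Exact: (1 + 0.1894)/(1 + 0.1553) − 1 = 2.9516%
Error = 3.4100% − 2.9516% = 0.4584% → 0.46%.

0.46%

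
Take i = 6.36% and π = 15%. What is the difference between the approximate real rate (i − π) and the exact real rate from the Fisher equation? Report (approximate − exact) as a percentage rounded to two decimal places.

-1.13%

Approximate: r ≈ 6.360% − 15.000% = -8.6400%
Exact: (1 + 0.0636)/(1 + 0.1500) − 1 = -7.5130%
Error = -8.6400% − (-7.5130%) = -1.1270% → -1.13%.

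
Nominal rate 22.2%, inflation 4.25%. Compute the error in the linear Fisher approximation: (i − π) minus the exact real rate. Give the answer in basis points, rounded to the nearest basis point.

Approximate: r ≈ 22.200% − 4.250% = 17.9500%
Exact: (1 + 0.2220)/(1 + 0.0425) − 1 = 17.2182%
Error = 17.9500% − 17.2182% = 0.7318% → 73 basis points.

73 basis points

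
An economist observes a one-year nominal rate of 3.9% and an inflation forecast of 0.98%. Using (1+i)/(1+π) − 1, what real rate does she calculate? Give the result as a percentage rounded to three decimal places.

2.892%

By the Fisher equation, 1 + r = (1 + i)/(1 + π).
1 + r = 1.03900 / 1.00980 = 1.028917
r = 1.028917 − 1 = 2.8917%, i.e. 2.892%.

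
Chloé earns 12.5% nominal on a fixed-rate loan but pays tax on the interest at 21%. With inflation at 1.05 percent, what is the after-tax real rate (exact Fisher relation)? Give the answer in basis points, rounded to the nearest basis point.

873 basis points

After-tax nominal return = 12.5% × (1 − 0.21) = 9.8750%.
1 + r = 1.09875 / 1.01050 = 1.087333
After-tax real rate = 1.087333 − 1 → 873 basis points.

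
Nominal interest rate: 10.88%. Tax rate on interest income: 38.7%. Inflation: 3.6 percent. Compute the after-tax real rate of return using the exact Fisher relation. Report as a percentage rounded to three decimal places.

2.963%

After-tax nominal return = 10.88% × (1 − 0.387) = 6.66944%.
1 + r = 1.0666944 / 1.03600 = 1.029628
After-tax real rate = 1.029628 − 1 → 2.963%.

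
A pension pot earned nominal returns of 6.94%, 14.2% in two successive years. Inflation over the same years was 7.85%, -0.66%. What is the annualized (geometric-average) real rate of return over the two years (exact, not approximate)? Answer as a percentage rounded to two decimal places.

Compound the nominal returns: 1.0694 × 1.1420 = 1.22125480.
Compound inflation: 1.0785 × 0.9934 = 1.07138190.
Deflate: 1.22125480 / 1.07138190 = 1.13988747.
Annualized real rate = 1.13988747^(1/2) − 1 = 6.7655% → 6.77%.

6.77%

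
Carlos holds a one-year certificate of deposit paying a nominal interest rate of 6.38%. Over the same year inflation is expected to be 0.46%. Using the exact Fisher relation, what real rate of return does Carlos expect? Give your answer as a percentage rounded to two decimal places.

1 + r = 1.06380 / 1.00460 = 1.058929
r = 1.058929 − 1 = 5.8929%, i.e. 5.89%.

5.89%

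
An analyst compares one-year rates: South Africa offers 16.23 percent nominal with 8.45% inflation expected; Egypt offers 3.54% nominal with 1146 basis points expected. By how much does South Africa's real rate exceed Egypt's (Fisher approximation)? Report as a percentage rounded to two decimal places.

South Africa: 16.23% − 8.45% = 7.780%
Egypt: 3.54% − 11.46% = -7.920%
Differential = 15.700% → 15.70%.

15.70%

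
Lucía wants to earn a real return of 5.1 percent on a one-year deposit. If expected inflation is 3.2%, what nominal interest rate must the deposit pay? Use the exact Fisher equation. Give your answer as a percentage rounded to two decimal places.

(1 + i) = (1 + r)(1 + π) = 1.05100 × 1.03200 = 1.084632
i = 1.084632 − 1, so the required nominal rate is 8.46%.

8.46%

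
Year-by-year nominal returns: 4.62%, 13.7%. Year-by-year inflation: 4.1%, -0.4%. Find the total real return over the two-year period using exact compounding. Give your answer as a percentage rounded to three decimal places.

Compound the nominal returns: 1.0462 × 1.1370 = 1.189529.
Compound inflation: 1.0410 × 0.9960 = 1.036836.
Deflate: 1.189529 / 1.036836 = 1.147269.
Total real return = 1.147269 − 1 → 14.727%.

14.727%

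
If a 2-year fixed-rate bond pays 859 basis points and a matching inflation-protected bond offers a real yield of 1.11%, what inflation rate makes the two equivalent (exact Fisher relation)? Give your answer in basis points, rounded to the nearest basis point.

740 basis points

(1 + π) = (1 + i)/(1 + r) = 1.08590 / 1.01110 = 1.073979
Break-even inflation = 1.073979 − 1 → 740 basis points.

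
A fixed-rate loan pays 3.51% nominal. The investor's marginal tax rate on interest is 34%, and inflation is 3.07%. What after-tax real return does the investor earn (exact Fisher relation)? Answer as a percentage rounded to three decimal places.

After-tax nominal return = 3.51% × (1 − 0.34) = 2.3166%.
1 + r = 1.023166 / 1.03070 = 0.992690
After-tax real rate = 0.992690 − 1 → -0.731%.

-0.731%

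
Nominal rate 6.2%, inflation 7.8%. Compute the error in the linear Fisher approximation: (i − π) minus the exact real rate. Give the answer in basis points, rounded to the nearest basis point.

-12 basis points

Approximate: r ≈ 6.200% − 7.800% = -1.6000%
Exact: (1 + 0.0620)/(1 + 0.0780) − 1 = -1.4842%
Error = -1.6000% − (-1.4842%) = -0.1158% → -12 basis points.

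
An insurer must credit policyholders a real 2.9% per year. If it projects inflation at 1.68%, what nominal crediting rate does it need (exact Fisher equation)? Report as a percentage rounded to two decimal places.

(1 + i) = (1 + r)(1 + π) = 1.02900 × 1.01680 = 1.0462872
i = 1.0462872 − 1, so the required nominal rate is 4.63%.

4.63%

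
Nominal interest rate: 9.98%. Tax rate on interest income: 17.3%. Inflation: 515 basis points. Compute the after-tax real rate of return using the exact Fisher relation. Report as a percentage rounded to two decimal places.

After-tax nominal return = 9.98% × (1 − 0.173) = 8.25346%.
1 + r = 1.0825346 / 1.05150 = 1.029515
After-tax real rate = 1.029515 − 1 → 2.95%.

2.95%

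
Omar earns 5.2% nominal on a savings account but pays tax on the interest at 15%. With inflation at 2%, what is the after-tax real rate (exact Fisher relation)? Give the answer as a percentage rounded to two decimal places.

After-tax nominal return = 5.2% × (1 − 0.15) = 4.4200%.
1 + r = 1.04420 / 1.02000 = 1.023725
After-tax real rate = 1.023725 − 1 → 2.37%.

2.37%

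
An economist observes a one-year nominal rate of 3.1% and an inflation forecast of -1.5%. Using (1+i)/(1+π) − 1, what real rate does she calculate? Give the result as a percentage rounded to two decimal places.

By the Fisher relation, 1 + r = (1 + i)/(1 + π).
1 + r = 1.03100 / 0.98500 = 1.046701
r = 1.046701 − 1 = 4.6701%, i.e. 4.67%.

4.67%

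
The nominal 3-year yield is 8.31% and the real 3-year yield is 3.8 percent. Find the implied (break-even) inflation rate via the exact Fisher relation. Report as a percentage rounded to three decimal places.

4.345%

(1 + π) = (1 + i)/(1 + r) = 1.08310 / 1.03800 = 1.043449
Break-even inflation = 1.043449 − 1 → 4.345%.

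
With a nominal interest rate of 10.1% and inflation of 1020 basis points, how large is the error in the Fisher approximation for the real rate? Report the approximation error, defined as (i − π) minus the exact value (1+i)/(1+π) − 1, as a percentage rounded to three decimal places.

-0.009%

Approximate: r ≈ 10.100% − 10.200% = -0.1000%
Exact: (1 + 0.1010)/(1 + 0.1020) − 1 = -0.0907%
Error = -0.1000% − (-0.0907%) = -0.0093% → -0.009%.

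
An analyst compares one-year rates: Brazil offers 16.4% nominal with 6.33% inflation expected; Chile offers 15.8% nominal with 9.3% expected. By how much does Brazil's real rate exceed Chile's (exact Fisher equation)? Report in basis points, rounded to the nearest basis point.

352 basis points

Brazil: (1 + 0.1640)/(1 + 0.0633) − 1 = 9.4705%
Chile: (1 + 0.1580)/(1 + 0.0930) − 1 = 5.9469%
Differential = 9.4705% − 5.9469% = 3.5236% → 352 basis points.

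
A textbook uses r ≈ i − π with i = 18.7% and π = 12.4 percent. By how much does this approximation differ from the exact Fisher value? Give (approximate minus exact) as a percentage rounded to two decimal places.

Approximate: r ≈ 18.700% − 12.400% = 6.3000%
Exact: (1 + 0.1870)/(1 + 0.1240) − 1 = 5.60498%
Error = 6.3000% − 5.60498% = 0.69502% → 0.70%.

0.70%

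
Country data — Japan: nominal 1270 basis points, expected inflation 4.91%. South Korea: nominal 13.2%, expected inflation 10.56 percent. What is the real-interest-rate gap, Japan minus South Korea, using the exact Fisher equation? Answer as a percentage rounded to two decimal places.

Japan: (1 + 0.1270)/(1 + 0.0491) − 1 = 7.4254%
South Korea: (1 + 0.1320)/(1 + 0.1056) − 1 = 2.3878%
Differential = 7.4254% − 2.3878% = 5.0376% → 5.04%.

5.04%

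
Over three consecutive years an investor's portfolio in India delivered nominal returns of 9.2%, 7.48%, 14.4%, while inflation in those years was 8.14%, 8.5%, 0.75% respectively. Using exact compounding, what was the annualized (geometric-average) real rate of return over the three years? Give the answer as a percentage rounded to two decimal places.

Compound the nominal returns: 1.0920 × 1.0748 × 1.1440 = 1.34269175.
Compound inflation: 1.0814 × 1.0850 × 1.0075 = 1.18211889.
Deflate: 1.34269175 / 1.18211889 = 1.13583478.
Annualized real rate = 1.13583478^(1/3) − 1 = 4.3370% → 4.34%.

4.34%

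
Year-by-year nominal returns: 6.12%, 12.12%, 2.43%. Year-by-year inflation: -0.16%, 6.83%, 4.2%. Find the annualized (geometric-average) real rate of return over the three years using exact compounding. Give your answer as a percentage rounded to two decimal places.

3.12%

Nominal growth factor = 1.0612 × 1.1212 × 1.0243 = 1.21873000
Price-level growth factor = 0.9984 × 1.0683 × 1.0420 = 1.11138753
Real growth factor = 1.21873000 / 1.11138753 = 1.09658420
Annualized real rate = 1.09658420^(1/3) − 1 = 3.1211% → 3.12%.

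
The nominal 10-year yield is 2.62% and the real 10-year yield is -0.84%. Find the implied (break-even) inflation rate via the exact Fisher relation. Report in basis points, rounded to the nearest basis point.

349 basis points

(1 + π) = (1 + i)/(1 + r) = 1.02620 / 0.99160 = 1.034893
Break-even inflation = 1.034893 − 1 → 349 basis points.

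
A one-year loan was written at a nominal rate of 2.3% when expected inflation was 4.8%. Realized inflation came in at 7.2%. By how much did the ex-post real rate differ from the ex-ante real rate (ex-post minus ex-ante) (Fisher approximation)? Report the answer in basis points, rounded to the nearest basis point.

-240 basis points

Ex-ante: 2.3% − 4.8% = -2.500%
Ex-post: 2.3% − 7.2% = -4.900%
Difference (ex-post − ex-ante) = -2.4000% → -240 basis points.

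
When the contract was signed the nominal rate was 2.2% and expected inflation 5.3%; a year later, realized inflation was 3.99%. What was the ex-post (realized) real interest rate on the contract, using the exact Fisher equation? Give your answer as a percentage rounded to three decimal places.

-1.721%

Ex-post: (1 + 0.0220)/(1 + 0.0399) − 1 = -1.7213%
So the realized real rate is -1.721%.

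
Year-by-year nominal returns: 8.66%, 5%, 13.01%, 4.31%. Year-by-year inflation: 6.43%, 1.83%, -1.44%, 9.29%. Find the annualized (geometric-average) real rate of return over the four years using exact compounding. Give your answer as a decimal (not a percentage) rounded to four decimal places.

0.0360

Nominal growth factor = 1.0866 × 1.0500 × 1.1301 × 1.0431 = 1.34493662
Price-level growth factor = 1.0643 × 1.0183 × 0.9856 × 1.0929 = 1.16740333
Real growth factor = 1.34493662 / 1.16740333 = 1.15207537
Annualized real rate = 1.15207537^(1/4) − 1 = 3.6025% → 0.0360.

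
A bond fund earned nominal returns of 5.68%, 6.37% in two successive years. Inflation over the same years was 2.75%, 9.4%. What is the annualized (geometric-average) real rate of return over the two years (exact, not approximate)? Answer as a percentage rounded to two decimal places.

Compound the nominal returns: 1.0568 × 1.0637 = 1.12411816.
Compound inflation: 1.0275 × 1.0940 = 1.12408500.
Deflate: 1.12411816 / 1.12408500 = 1.00002950.
Annualized real rate = 1.00002950^(1/2) − 1 = 0.0015% → 0.00%.

0.00%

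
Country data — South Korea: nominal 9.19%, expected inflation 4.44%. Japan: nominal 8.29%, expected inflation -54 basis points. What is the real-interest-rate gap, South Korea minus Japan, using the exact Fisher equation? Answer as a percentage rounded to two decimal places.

-4.33%

South Korea: (1 + 0.0919)/(1 + 0.0444) − 1 = 4.5481%
Japan: (1 + 0.0829)/(1 − 0.0054) − 1 = 8.8779%
Differential = 4.5481% − 8.8779% = -4.3299% → -4.33%.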